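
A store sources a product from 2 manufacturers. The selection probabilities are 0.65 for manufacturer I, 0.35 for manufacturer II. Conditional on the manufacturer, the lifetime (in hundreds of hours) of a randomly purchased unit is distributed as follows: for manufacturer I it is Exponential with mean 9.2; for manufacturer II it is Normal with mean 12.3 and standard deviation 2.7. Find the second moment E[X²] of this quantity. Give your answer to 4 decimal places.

For each component E[X²] = Var + (mean)², giving I: 169.28; II: 158.58.
Overall E[X²] = 0.65·169.28 + 0.35·158.58 = 165.535.

165.5350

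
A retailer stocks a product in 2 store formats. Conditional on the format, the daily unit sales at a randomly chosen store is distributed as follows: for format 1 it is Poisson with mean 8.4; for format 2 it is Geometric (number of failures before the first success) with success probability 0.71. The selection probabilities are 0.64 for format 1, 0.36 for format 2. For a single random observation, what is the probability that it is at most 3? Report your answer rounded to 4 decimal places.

0.3781

Conditional on each format, P(X ≤ 3): 1: 0.0322604; 2: 0.992927.
By total probability, P(X ≤ 3) = 0.64·0.0322604 + 0.36·0.992927 = 0.3781.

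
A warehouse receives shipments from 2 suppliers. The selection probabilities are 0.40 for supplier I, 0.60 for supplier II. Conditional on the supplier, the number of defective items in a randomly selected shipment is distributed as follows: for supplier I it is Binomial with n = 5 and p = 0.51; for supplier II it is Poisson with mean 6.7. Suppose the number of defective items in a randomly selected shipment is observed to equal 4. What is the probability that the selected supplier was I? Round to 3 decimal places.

0.517

Likelihoods P(X=4 | ·): I: 0.165747; II: 0.103351.
Posterior ∝ prior × likelihood. Numerator for I: 0.4·0.165747 = 0.066299.
Normalizing constant: 0.4·0.165747 + 0.6·0.103351 = 0.12831.
P(I | observation) = 0.066299 / 0.12831 = 0.516711.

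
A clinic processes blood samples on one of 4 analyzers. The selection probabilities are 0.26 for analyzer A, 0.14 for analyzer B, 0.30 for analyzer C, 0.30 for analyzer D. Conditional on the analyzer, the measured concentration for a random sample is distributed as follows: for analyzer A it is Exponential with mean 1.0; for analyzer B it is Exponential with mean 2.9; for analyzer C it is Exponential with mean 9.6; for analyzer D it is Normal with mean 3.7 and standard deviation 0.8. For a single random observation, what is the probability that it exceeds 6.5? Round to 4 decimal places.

Conditional on each analyzer, P(X > 6.5): A: 0.00150344; B: 0.106312; C: 0.508097; D: 0.000232629.
By total probability, P(X > 6.5) = 0.26·0.00150344 + 0.14·0.106312 + 0.3·0.508097 + 0.3·0.000232629 = 0.167773.

0.1678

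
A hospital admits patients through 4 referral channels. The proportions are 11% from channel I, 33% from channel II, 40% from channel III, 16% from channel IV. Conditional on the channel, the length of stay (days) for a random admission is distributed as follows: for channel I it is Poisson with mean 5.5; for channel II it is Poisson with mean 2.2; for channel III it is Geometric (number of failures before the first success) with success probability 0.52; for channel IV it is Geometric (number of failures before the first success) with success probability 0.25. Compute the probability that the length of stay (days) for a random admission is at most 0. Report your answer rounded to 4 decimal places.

0.2850

Conditional on each channel, P(X ≤ 0): I: 0.00408677; II: 0.110803; III: 0.52; IV: 0.25.
By total probability, P(X ≤ 0) = 0.11·0.00408677 + 0.33·0.110803 + 0.4·0.52 + 0.16·0.25 = 0.285015.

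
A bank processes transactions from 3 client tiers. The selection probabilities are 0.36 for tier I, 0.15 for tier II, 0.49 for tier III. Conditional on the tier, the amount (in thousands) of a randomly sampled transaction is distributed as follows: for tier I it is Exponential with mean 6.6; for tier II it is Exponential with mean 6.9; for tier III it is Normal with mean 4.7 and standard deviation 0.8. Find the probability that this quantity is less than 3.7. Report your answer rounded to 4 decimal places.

Conditional on each tier, P(X < 3.7): I: 0.429137; II: 0.415052; III: 0.10565.
By total probability, P(X < 3.7) = 0.36·0.429137 + 0.15·0.415052 + 0.49·0.10565 = 0.268515.

0.2685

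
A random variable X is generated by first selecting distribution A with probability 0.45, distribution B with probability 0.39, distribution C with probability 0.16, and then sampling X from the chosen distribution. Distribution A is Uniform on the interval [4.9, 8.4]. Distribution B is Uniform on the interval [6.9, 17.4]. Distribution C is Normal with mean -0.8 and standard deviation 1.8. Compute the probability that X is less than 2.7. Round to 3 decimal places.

Conditional on each component, P(X < 2.7): A: 0; B: 0; C: 0.974079.
By total probability, P(X < 2.7) = 0.45·0 + 0.39·0 + 0.16·0.974079 = 0.155853.

0.156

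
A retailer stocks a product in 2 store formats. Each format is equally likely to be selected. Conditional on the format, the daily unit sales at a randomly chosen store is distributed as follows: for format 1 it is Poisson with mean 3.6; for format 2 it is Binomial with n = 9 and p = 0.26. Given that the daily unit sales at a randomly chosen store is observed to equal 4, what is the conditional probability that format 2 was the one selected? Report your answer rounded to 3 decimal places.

0.401

Likelihoods P(X=4 | ·): 1: 0.191222; 2: 0.127768.
Posterior ∝ prior × likelihood. Numerator for 2: 0.5·0.127768 = 0.0638841.
Normalizing constant: 0.5·0.191222 + 0.5·0.127768 = 0.159495.
P(2 | observation) = 0.0638841 / 0.159495 = 0.400539.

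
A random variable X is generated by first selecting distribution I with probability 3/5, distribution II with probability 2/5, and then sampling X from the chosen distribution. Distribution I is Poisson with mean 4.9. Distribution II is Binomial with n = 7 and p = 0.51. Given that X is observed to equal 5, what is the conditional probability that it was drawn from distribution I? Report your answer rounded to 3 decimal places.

0.602

Likelihoods P(X=5 | ·): I: 0.17529; II: 0.173965.
Posterior ∝ prior × likelihood. Numerator for I: 0.6·0.17529 = 0.105174.
Normalizing constant: 0.6·0.17529 + 0.4·0.173965 = 0.17476.
P(I | observation) = 0.105174 / 0.17476 = 0.601819.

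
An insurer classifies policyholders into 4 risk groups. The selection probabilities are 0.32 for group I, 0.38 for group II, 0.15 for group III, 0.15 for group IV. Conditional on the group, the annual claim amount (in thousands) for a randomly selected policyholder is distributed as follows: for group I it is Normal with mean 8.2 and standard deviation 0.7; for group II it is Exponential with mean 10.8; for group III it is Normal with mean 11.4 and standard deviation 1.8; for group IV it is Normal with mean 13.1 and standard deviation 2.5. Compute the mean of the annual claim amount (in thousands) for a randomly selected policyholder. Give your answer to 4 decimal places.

Component means — I: 8.2; II: 10.8; III: 11.4; IV: 13.1.
E[X] = 0.32·8.2 + 0.38·10.8 + 0.15·11.4 + 0.15·13.1 = 10.403.

10.4030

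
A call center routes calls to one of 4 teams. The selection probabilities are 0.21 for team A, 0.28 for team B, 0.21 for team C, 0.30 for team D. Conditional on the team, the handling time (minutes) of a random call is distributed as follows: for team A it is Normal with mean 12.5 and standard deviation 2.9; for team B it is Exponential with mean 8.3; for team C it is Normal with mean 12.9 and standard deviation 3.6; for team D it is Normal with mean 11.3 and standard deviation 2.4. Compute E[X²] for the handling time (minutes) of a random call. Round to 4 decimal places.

For each component E[X²] = Var + (mean)², giving A: 164.66; B: 137.78; C: 179.37; D: 133.45.
Overall E[X²] = 0.21·164.66 + 0.28·137.78 + 0.21·179.37 + 0.3·133.45 = 150.86.

150.8597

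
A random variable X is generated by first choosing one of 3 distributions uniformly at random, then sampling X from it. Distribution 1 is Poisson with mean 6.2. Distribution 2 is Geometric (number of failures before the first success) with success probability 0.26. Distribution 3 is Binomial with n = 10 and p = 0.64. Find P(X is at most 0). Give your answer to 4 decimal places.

0.0874

Conditional on each component, P(X ≤ 0): 1: 0.00202943; 2: 0.26; 3: 3.65616e-05.
By total probability, P(X ≤ 0) = 0.333333·0.00202943 + 0.333333·0.26 + 0.333333·3.65616e-05 = 0.0873553.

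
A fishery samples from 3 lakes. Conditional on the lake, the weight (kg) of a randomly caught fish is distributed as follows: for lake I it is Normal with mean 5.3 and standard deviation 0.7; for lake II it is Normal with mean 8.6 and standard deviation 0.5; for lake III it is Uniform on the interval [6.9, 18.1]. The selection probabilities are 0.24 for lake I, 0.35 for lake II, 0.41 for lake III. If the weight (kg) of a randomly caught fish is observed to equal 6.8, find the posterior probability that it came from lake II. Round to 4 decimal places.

0.0302

Likelihoods f(6.8 | ·): I: 0.057373; II: 0.0012238; III: 0.
Posterior ∝ prior × likelihood. Numerator for II: 0.35·0.0012238 = 0.000428331.
Normalizing constant: 0.24·0.057373 + 0.35·0.0012238 + 0.41·0 = 0.0141978.
P(II | observation) = 0.000428331 / 0.0141978 = 0.0301688.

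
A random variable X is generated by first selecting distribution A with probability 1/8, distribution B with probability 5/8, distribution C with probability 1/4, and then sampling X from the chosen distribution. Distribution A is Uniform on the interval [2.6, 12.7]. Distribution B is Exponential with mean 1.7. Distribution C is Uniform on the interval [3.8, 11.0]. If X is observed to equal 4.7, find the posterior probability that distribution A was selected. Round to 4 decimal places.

0.1762

Likelihoods f(4.7 | ·): A: 0.0990099; B: 0.0370557; C: 0.138889.
Posterior ∝ prior × likelihood. Numerator for A: 0.125·0.0990099 = 0.0123762.
Normalizing constant: 0.125·0.0990099 + 0.625·0.0370557 + 0.25·0.138889 = 0.0702582.
P(A | observation) = 0.0123762 / 0.0702582 = 0.176154.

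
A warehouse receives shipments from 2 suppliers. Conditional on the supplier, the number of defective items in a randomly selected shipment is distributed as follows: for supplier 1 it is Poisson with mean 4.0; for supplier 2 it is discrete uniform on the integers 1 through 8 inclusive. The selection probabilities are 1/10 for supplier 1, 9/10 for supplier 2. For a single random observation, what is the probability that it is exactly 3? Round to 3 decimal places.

0.132

Conditional on each supplier, P(X = 3): 1: 0.195367; 2: 0.125.
By total probability, P(X = 3) = 0.1·0.195367 + 0.9·0.125 = 0.132037.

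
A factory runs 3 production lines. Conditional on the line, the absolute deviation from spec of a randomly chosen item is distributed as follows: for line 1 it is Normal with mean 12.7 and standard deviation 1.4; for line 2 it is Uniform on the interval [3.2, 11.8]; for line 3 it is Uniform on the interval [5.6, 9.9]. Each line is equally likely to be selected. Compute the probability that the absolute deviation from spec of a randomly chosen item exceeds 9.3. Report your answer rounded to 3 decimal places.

0.474

Conditional on each line, P(X > 9.3): 1: 0.992421; 2: 0.290698; 3: 0.139535.
By total probability, P(X > 9.3) = 0.333333·0.992421 + 0.333333·0.290698 + 0.333333·0.139535 = 0.474218.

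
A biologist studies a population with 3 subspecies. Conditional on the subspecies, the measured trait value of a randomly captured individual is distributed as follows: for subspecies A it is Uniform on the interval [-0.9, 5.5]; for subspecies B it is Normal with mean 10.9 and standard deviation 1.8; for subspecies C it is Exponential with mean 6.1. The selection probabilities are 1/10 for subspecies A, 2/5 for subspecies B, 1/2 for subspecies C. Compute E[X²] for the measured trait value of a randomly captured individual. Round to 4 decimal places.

86.9003

For each component E[X²] = Var + (mean)², giving A: 8.70333; B: 122.05; C: 74.42.
Overall E[X²] = 0.1·8.70333 + 0.4·122.05 + 0.5·74.42 = 86.9003.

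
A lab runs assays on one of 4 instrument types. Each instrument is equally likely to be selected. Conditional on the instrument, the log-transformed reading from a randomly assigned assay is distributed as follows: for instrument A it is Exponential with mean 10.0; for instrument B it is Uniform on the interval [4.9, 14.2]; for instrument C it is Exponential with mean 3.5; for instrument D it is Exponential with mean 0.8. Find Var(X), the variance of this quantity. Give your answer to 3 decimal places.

45.496

Per component, A: μ=10, E[X²]=200; B: μ=9.55, E[X²]=98.41; C: μ=3.5, E[X²]=24.5; D: μ=0.8, E[X²]=1.28.
E[X] = 0.25·10 + 0.25·9.55 + 0.25·3.5 + 0.25·0.8 = 5.9625.
E[X²] = 0.25·200 + 0.25·98.41 + 0.25·24.5 + 0.25·1.28 = 81.0475.
Var(X) = E[X²] − (E[X])² = 81.0475 − 35.5514 = 45.4961.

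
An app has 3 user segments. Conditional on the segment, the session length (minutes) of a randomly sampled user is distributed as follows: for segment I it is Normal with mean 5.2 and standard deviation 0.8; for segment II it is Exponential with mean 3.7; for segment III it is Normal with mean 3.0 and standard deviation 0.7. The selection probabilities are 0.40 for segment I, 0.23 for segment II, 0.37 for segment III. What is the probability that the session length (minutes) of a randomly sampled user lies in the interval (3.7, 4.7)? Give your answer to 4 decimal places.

0.1702

Conditional on each segment, P(3.7 < X < 4.7): I: 0.235589; II: 0.0871237; III: 0.151076.
By total probability, P(3.7 < X < 4.7) = 0.4·0.235589 + 0.23·0.0871237 + 0.37·0.151076 = 0.170172.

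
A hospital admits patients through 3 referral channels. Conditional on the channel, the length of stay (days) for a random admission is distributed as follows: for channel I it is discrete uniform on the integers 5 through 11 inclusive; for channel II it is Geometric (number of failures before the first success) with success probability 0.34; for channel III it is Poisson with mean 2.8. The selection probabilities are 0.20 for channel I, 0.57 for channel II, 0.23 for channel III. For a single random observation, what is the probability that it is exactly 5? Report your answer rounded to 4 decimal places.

Conditional on each channel, P(X = 5): I: 0.142857; II: 0.0425793; III: 0.0872136.
By total probability, P(X = 5) = 0.2·0.142857 + 0.57·0.0425793 + 0.23·0.0872136 = 0.0729008.

0.0729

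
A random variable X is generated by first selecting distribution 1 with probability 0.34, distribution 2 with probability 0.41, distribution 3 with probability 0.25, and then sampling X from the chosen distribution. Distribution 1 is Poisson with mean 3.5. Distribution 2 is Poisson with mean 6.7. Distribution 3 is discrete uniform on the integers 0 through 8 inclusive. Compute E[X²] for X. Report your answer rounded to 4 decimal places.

For each component E[X²] = Var + (mean)², giving 1: 15.75; 2: 51.59; 3: 22.6667.
Overall E[X²] = 0.34·15.75 + 0.41·51.59 + 0.25·22.6667 = 32.1736.

32.1736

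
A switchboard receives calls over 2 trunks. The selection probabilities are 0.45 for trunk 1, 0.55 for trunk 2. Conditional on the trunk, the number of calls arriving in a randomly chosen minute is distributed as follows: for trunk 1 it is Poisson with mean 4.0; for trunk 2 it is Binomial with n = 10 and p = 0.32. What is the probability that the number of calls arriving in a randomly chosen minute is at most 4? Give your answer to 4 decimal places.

Conditional on each trunk, P(X ≤ 4): 1: 0.628837; 2: 0.813345.
By total probability, P(X ≤ 4) = 0.45·0.628837 + 0.55·0.813345 = 0.730316.

0.7303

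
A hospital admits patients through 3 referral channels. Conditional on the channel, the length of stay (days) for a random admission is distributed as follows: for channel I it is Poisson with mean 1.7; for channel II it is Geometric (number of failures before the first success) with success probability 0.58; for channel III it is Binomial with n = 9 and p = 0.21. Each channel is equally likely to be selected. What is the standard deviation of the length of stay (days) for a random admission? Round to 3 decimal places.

1.320

Per component, I: μ=1.7, E[X²]=4.59; II: μ=0.724138, E[X²]=1.77289; III: μ=1.89, E[X²]=5.0652.
E[X] = 0.333333·1.7 + 0.333333·0.724138 + 0.333333·1.89 = 1.43805.
E[X²] = 0.333333·4.59 + 0.333333·1.77289 + 0.333333·5.0652 = 3.80936.
Var(X) = E[X²] − (E[X])² = 3.80936 − 2.06798 = 1.74139.
SD(X) = √1.74139 = 1.31962.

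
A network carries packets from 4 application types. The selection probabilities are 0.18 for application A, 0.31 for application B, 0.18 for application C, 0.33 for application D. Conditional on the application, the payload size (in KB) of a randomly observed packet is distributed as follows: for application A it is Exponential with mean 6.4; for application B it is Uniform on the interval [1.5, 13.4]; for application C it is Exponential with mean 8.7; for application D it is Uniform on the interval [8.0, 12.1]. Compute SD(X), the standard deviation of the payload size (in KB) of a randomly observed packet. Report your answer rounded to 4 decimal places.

Per component, A: μ=6.4, E[X²]=81.92; B: μ=7.45, E[X²]=67.3033; C: μ=8.7, E[X²]=151.38; D: μ=10.05, E[X²]=102.403.
E[X] = 0.18·6.4 + 0.31·7.45 + 0.18·8.7 + 0.33·10.05 = 8.344.
E[X²] = 0.18·81.92 + 0.31·67.3033 + 0.18·151.38 + 0.33·102.403 = 96.6511.
Var(X) = E[X²] − (E[X])² = 96.6511 − 69.6223 = 27.0288.
SD(X) = √27.0288 = 5.19892.

5.1989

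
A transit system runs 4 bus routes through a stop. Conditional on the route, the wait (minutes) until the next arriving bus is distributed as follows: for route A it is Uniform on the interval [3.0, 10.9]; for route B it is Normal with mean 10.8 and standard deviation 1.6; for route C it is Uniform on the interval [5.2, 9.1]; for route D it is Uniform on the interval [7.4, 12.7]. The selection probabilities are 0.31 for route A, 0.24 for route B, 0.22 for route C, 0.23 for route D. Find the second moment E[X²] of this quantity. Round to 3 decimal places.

For each component E[X²] = Var + (mean)², giving A: 53.5033; B: 119.2; C: 52.39; D: 103.343.
Overall E[X²] = 0.31·53.5033 + 0.24·119.2 + 0.22·52.39 + 0.23·103.343 = 80.4888.

80.489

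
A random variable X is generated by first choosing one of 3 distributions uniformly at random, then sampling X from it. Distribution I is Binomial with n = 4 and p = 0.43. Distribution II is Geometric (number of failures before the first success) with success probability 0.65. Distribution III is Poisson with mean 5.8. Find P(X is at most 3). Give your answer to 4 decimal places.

0.7069

Conditional on each component, P(X ≤ 3): I: 0.965812; II: 0.984994; III: 0.169963.
By total probability, P(X ≤ 3) = 0.333333·0.965812 + 0.333333·0.984994 + 0.333333·0.169963 = 0.706923.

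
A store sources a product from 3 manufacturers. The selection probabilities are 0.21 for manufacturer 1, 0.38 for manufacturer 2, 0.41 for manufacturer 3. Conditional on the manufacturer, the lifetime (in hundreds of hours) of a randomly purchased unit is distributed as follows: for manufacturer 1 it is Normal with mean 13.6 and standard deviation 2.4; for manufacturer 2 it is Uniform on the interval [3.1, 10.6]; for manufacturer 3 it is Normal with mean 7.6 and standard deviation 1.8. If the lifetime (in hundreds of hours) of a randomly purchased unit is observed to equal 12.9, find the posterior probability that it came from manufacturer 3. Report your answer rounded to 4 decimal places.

0.0344

Likelihoods f(12.9 | ·): 1: 0.159304; 2: 0; 3: 0.00290419.
Posterior ∝ prior × likelihood. Numerator for 3: 0.41·0.00290419 = 0.00119072.
Normalizing constant: 0.21·0.159304 + 0.38·0 + 0.41·0.00290419 = 0.0346445.
P(3 | observation) = 0.00119072 / 0.0346445 = 0.0343696.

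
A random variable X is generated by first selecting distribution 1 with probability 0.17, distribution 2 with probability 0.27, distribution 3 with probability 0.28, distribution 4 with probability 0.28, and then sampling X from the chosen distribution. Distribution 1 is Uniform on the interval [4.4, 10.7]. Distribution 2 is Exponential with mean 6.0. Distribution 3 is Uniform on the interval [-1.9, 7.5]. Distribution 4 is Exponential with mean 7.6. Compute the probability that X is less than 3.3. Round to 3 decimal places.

0.368

Conditional on each component, P(X < 3.3): 1: 0; 2: 0.42305; 3: 0.553191; 4: 0.352224.
By total probability, P(X < 3.3) = 0.17·0 + 0.27·0.42305 + 0.28·0.553191 + 0.28·0.352224 = 0.36774.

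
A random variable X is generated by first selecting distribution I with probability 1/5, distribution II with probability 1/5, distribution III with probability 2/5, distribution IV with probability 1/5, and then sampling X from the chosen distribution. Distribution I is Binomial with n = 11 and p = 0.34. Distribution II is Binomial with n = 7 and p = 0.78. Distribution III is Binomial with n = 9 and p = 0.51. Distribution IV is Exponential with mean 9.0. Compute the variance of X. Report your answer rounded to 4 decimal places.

21.2341

Per component, I: μ=3.74, E[X²]=16.456; II: μ=5.46, E[X²]=31.0128; III: μ=4.59, E[X²]=23.3172; IV: μ=9, E[X²]=162.
E[X] = 0.2·3.74 + 0.2·5.46 + 0.4·4.59 + 0.2·9 = 5.476.
E[X²] = 0.2·16.456 + 0.2·31.0128 + 0.4·23.3172 + 0.2·162 = 51.2206.
Var(X) = E[X²] − (E[X])² = 51.2206 − 29.9866 = 21.2341.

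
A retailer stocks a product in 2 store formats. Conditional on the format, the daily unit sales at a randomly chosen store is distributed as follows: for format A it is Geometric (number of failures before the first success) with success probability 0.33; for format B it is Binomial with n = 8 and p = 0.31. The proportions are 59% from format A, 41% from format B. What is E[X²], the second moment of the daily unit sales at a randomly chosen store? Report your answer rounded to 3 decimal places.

9.285

For each component E[X²] = Var + (mean)², giving A: 10.2746; B: 7.8616.
Overall E[X²] = 0.59·10.2746 + 0.41·7.8616 = 9.28525.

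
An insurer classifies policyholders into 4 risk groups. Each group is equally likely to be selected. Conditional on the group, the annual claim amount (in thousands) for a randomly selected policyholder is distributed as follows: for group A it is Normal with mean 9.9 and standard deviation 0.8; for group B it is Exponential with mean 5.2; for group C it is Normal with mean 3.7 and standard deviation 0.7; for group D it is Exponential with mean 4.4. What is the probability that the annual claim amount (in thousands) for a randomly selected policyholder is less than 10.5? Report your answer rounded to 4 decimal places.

Conditional on each group, P(X < 10.5): A: 0.773373; B: 0.867242; C: 1; D: 0.908037.
By total probability, P(X < 10.5) = 0.25·0.773373 + 0.25·0.867242 + 0.25·1 + 0.25·0.908037 = 0.887163.

0.8872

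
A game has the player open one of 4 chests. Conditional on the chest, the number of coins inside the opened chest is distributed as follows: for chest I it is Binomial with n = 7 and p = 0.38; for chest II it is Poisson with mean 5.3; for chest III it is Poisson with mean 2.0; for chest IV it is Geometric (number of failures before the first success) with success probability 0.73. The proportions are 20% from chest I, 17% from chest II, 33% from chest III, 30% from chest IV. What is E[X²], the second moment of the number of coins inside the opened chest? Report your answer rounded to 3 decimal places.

For each component E[X²] = Var + (mean)², giving I: 8.7248; II: 33.39; III: 6; IV: 0.64346.
Overall E[X²] = 0.2·8.7248 + 0.17·33.39 + 0.33·6 + 0.3·0.64346 = 9.5943.

9.594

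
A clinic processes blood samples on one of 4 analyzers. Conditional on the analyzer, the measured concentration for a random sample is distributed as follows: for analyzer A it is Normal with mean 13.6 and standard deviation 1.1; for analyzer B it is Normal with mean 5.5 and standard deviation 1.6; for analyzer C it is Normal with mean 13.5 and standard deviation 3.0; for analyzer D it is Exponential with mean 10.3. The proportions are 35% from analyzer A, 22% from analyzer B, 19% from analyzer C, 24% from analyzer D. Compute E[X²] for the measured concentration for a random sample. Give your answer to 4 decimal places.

159.6384

For each component E[X²] = Var + (mean)², giving A: 186.17; B: 32.81; C: 191.25; D: 212.18.
Overall E[X²] = 0.35·186.17 + 0.22·32.81 + 0.19·191.25 + 0.24·212.18 = 159.638.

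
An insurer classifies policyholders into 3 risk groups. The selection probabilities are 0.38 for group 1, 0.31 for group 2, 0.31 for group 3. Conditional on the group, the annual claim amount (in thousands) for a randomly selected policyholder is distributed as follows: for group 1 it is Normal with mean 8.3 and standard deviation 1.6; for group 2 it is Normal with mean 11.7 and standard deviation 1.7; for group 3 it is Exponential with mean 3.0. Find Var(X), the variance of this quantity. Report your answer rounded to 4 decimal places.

16.6033

Per component, 1: μ=8.3, E[X²]=71.45; 2: μ=11.7, E[X²]=139.78; 3: μ=3, E[X²]=18.
E[X] = 0.38·8.3 + 0.31·11.7 + 0.31·3 = 7.711.
E[X²] = 0.38·71.45 + 0.31·139.78 + 0.31·18 = 76.0628.
Var(X) = E[X²] − (E[X])² = 76.0628 − 59.4595 = 16.6033.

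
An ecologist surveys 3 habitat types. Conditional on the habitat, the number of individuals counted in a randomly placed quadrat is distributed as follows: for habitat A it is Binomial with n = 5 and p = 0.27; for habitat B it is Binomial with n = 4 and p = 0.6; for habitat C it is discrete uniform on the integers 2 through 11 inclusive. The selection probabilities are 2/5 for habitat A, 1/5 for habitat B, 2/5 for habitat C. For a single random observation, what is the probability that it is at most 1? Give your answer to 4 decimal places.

0.2721

Conditional on each habitat, P(X ≤ 1): A: 0.590683; B: 0.1792; C: 0.
By total probability, P(X ≤ 1) = 0.4·0.590683 + 0.2·0.1792 + 0.4·0 = 0.272113.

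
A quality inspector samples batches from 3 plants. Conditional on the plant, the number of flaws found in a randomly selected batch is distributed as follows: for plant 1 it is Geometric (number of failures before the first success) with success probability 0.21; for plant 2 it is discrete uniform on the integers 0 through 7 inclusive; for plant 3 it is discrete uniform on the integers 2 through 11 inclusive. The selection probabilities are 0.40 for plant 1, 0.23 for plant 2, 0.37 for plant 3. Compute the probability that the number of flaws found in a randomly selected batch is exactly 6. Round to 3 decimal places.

Conditional on each plant, P(X = 6): 1: 0.0510484; 2: 0.125; 3: 0.1.
By total probability, P(X = 6) = 0.4·0.0510484 + 0.23·0.125 + 0.37·0.1 = 0.0861693.

0.086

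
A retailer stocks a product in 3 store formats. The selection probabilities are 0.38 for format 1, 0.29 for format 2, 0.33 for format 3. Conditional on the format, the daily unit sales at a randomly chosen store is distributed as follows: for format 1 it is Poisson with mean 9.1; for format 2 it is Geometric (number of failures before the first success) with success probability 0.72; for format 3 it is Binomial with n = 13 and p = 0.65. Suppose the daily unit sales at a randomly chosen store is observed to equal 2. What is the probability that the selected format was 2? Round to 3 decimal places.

0.898

Likelihoods P(X=2 | ·): 1: 0.00462352; 2: 0.056448; 3: 0.000318178.
Posterior ∝ prior × likelihood. Numerator for 2: 0.29·0.056448 = 0.0163699.
Normalizing constant: 0.38·0.00462352 + 0.29·0.056448 + 0.33·0.000318178 = 0.0182319.
P(2 | observation) = 0.0163699 / 0.0182319 = 0.897875.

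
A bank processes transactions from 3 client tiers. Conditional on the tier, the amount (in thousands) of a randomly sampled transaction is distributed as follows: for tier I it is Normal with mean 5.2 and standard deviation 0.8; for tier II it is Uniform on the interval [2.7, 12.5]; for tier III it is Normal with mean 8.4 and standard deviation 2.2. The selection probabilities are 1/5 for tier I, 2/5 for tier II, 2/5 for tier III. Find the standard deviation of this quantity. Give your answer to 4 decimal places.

2.5783

Per component, I: μ=5.2, E[X²]=27.68; II: μ=7.6, E[X²]=65.7633; III: μ=8.4, E[X²]=75.4.
E[X] = 0.2·5.2 + 0.4·7.6 + 0.4·8.4 = 7.44.
E[X²] = 0.2·27.68 + 0.4·65.7633 + 0.4·75.4 = 62.0013.
Var(X) = E[X²] − (E[X])² = 62.0013 − 55.3536 = 6.64773.
SD(X) = √6.64773 = 2.57832.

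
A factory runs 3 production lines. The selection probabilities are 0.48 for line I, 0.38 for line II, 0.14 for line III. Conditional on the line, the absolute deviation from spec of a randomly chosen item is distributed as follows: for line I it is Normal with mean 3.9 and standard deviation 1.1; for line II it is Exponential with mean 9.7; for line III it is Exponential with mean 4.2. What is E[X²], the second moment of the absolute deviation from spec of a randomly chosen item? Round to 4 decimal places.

For each component E[X²] = Var + (mean)², giving I: 16.42; II: 188.18; III: 35.28.
Overall E[X²] = 0.48·16.42 + 0.38·188.18 + 0.14·35.28 = 84.3292.

84.3292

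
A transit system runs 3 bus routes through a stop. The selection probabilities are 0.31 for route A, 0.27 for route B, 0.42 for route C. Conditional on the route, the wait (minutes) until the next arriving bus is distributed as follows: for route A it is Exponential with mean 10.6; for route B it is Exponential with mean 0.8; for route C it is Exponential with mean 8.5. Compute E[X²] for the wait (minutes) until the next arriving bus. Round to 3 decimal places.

130.699

For each component E[X²] = Var + (mean)², giving A: 224.72; B: 1.28; C: 144.5.
Overall E[X²] = 0.31·224.72 + 0.27·1.28 + 0.42·144.5 = 130.699.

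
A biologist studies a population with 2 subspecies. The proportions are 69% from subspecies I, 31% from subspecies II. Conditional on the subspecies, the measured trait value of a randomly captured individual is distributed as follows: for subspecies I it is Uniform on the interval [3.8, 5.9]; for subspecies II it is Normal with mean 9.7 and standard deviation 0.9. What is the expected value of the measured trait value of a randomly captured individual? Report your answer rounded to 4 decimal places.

Component means — I: 4.85; II: 9.7.
E[X] = 0.69·4.85 + 0.31·9.7 = 6.3535.

6.3535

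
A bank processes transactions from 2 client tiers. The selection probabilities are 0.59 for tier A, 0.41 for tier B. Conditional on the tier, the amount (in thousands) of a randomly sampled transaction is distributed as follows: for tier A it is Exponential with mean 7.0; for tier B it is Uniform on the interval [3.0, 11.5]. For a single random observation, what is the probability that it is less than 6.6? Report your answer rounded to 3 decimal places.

Conditional on each tier, P(X < 6.6): A: 0.610487; B: 0.423529.
By total probability, P(X < 6.6) = 0.59·0.610487 + 0.41·0.423529 = 0.533834.

0.534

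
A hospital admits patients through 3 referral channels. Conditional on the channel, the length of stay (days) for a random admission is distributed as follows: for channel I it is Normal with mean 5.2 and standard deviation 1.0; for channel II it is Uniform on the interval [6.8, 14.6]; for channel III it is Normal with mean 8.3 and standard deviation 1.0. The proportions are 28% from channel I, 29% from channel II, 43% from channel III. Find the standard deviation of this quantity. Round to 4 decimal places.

2.5518

Per component, I: μ=5.2, E[X²]=28.04; II: μ=10.7, E[X²]=119.56; III: μ=8.3, E[X²]=69.89.
E[X] = 0.28·5.2 + 0.29·10.7 + 0.43·8.3 = 8.128.
E[X²] = 0.28·28.04 + 0.29·119.56 + 0.43·69.89 = 72.5763.
Var(X) = E[X²] − (E[X])² = 72.5763 − 66.0644 = 6.51192.
SD(X) = √6.51192 = 2.55185.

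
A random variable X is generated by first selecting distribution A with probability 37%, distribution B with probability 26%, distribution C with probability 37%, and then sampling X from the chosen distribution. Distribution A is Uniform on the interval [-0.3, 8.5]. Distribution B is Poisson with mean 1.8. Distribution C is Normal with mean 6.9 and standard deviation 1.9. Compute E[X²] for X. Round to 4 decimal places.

28.8692

For each component E[X²] = Var + (mean)², giving A: 23.2633; B: 5.04; C: 51.22.
Overall E[X²] = 0.37·23.2633 + 0.26·5.04 + 0.37·51.22 = 28.8692.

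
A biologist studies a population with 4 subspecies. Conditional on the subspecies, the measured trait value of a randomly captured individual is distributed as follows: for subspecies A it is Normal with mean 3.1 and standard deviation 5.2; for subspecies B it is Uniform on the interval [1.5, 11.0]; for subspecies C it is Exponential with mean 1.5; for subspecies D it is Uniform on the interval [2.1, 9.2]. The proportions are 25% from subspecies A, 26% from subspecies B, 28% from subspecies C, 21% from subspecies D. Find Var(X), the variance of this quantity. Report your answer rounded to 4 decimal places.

Per component, A: μ=3.1, E[X²]=36.65; B: μ=6.25, E[X²]=46.5833; C: μ=1.5, E[X²]=4.5; D: μ=5.65, E[X²]=36.1233.
E[X] = 0.25·3.1 + 0.26·6.25 + 0.28·1.5 + 0.21·5.65 = 4.0065.
E[X²] = 0.25·36.65 + 0.26·46.5833 + 0.28·4.5 + 0.21·36.1233 = 30.1201.
Var(X) = E[X²] − (E[X])² = 30.1201 − 16.052 = 14.068.

14.0680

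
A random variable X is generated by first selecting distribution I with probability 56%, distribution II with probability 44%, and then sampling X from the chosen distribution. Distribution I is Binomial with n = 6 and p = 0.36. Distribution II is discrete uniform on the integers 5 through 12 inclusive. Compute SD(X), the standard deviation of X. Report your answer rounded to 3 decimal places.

Per component, I: μ=2.16, E[X²]=6.048; II: μ=8.5, E[X²]=77.5.
E[X] = 0.56·2.16 + 0.44·8.5 = 4.9496.
E[X²] = 0.56·6.048 + 0.44·77.5 = 37.4869.
Var(X) = E[X²] − (E[X])² = 37.4869 − 24.4985 = 12.9883.
SD(X) = √12.9883 = 3.60393.

3.604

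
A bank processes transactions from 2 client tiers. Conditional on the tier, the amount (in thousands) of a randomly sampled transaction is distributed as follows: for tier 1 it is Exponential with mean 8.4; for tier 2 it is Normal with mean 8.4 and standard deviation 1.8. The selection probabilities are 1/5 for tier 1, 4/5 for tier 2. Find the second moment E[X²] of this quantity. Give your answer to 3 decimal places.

For each component E[X²] = Var + (mean)², giving 1: 141.12; 2: 73.8.
Overall E[X²] = 0.2·141.12 + 0.8·73.8 = 87.264.

87.264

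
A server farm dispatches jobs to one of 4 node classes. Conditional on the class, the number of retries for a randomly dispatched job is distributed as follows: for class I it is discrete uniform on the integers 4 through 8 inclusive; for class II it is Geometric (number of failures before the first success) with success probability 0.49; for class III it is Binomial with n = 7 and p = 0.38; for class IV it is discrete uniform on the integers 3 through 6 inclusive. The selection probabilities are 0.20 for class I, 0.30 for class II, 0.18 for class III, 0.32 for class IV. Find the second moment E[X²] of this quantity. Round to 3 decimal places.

For each component E[X²] = Var + (mean)², giving I: 38; II: 3.20741; III: 8.7248; IV: 21.5.
Overall E[X²] = 0.2·38 + 0.3·3.20741 + 0.18·8.7248 + 0.32·21.5 = 17.0127.

17.013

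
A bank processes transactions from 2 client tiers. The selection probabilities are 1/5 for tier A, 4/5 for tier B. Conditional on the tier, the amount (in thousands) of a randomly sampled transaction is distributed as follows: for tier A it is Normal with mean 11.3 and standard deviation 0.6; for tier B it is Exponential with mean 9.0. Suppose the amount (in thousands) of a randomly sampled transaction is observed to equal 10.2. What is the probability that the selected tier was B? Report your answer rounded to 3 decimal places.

Likelihoods f(10.2 | ·): A: 0.123852; B: 0.0357731.
Posterior ∝ prior × likelihood. Numerator for B: 0.8·0.0357731 = 0.0286185.
Normalizing constant: 0.2·0.123852 + 0.8·0.0357731 = 0.0533889.
P(B | observation) = 0.0286185 / 0.0533889 = 0.536039.

0.536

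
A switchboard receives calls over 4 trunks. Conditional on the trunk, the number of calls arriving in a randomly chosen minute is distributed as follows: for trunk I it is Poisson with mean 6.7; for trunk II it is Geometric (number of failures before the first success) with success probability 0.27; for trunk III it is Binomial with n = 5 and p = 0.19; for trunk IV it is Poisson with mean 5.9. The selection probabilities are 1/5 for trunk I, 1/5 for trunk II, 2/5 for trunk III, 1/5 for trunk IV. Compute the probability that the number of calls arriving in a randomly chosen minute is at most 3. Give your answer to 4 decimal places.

Conditional on each trunk, P(X ≤ 3): I: 0.098808; II: 0.716018; III: 0.994474; IV: 0.160353.
By total probability, P(X ≤ 3) = 0.2·0.098808 + 0.2·0.716018 + 0.4·0.994474 + 0.2·0.160353 = 0.592825.

0.5928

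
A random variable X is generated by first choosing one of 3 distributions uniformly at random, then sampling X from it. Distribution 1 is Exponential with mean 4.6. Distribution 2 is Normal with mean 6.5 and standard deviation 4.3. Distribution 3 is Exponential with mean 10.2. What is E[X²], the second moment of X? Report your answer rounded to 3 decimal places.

For each component E[X²] = Var + (mean)², giving 1: 42.32; 2: 60.74; 3: 208.08.
Overall E[X²] = 0.333333·42.32 + 0.333333·60.74 + 0.333333·208.08 = 103.713.

103.713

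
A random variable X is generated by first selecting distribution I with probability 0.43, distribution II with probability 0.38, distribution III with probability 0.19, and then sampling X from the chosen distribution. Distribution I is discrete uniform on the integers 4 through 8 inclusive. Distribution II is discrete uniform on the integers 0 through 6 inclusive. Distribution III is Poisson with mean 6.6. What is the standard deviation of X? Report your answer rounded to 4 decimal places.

2.4637

Per component, I: μ=6, E[X²]=38; II: μ=3, E[X²]=13; III: μ=6.6, E[X²]=50.16.
E[X] = 0.43·6 + 0.38·3 + 0.19·6.6 = 4.974.
E[X²] = 0.43·38 + 0.38·13 + 0.19·50.16 = 30.8104.
Var(X) = E[X²] − (E[X])² = 30.8104 − 24.7407 = 6.06972.
SD(X) = √6.06972 = 2.46368.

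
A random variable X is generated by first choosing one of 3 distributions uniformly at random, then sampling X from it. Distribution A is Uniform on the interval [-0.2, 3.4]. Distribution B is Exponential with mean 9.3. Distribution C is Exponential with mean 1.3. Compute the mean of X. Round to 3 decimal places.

Component means — A: 1.6; B: 9.3; C: 1.3.
E[X] = 0.333333·1.6 + 0.333333·9.3 + 0.333333·1.3 = 4.06667.

4.067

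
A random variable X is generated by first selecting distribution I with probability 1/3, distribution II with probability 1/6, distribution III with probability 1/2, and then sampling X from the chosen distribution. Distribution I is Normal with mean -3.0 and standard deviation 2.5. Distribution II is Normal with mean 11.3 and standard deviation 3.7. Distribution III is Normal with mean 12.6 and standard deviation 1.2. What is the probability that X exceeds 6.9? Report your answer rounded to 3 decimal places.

0.647

Conditional on each component, P(X > 6.9): I: 3.74749e-05; II: 0.882817; III: 0.999999.
By total probability, P(X > 6.9) = 0.333333·3.74749e-05 + 0.166667·0.882817 + 0.5·0.999999 = 0.647148.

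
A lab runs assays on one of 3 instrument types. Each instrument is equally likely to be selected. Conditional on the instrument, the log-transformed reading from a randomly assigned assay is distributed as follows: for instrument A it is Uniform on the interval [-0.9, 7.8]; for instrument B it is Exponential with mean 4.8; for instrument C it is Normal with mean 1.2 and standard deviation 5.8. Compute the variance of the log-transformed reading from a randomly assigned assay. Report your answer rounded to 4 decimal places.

Per component, A: μ=3.45, E[X²]=18.21; B: μ=4.8, E[X²]=46.08; C: μ=1.2, E[X²]=35.08.
E[X] = 0.333333·3.45 + 0.333333·4.8 + 0.333333·1.2 = 3.15.
E[X²] = 0.333333·18.21 + 0.333333·46.08 + 0.333333·35.08 = 33.1233.
Var(X) = E[X²] − (E[X])² = 33.1233 − 9.9225 = 23.2008.

23.2008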